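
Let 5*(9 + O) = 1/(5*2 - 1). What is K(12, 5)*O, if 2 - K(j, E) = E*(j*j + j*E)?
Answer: 411272/45 ≈ 9139.4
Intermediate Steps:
O = -404/45 (O = -9 + 1/(5*(5*2 - 1)) = -9 + 1/(5*(10 - 1)) = -9 + (⅕)/9 = -9 + (⅕)*(⅑) = -9 + 1/45 = -404/45 ≈ -8.9778)
K(j, E) = 2 - E*(j² + E*j) (K(j, E) = 2 - E*(j*j + j*E) = 2 - E*(j² + E*j))
K(12, 5)*O = (2 - 1*5*12² - 1*12*5²)*(-404/45) = (2 - 1*5*144 - 1*12*25)*(-404/45) = (2 - 720 - 300)*(-404/45) = -1018*(-404/45) = 411272/45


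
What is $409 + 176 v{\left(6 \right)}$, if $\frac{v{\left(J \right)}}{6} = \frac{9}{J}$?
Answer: $1993$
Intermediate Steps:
$v{\left(J \right)} = \frac{54}{J}$ ($v{\left(J \right)} = 6 \frac{9}{J} = \frac{54}{J}$)
$409 + 176 v{\left(6 \right)} = 409 + 176 \cdot \frac{54}{6} = 409 + 176 \cdot 54 \cdot \frac{1}{6} = 409 + 176 \cdot 9 = 409 + 1584 = 1993$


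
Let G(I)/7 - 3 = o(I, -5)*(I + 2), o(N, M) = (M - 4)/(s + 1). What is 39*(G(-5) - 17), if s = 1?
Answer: 7683/2 ≈ 3841.5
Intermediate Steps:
o(N, M) = -2 + M/2 (o(N, M) = (M - 4)/(1 + 1) = (-4 + M)/2 = (-4 + M)*(1/2) = -2 + M/2)
G(I) = -42 - 63*I/2 (G(I) = 21 + 7*((-2 + (1/2)*(-5))*(I + 2)) = 21 + 7*((-2 - 5/2)*(2 + I)) = 21 + 7*(-9*(2 + I)/2) = 21 + 7*(-9 - 9*I/2) = 21 + (-63 - 63*I/2) = -42 - 63*I/2)
39*(G(-5) - 17) = 39*((-42 - 63/2*(-5)) - 17) = 39*((-42 + 315/2) - 17) = 39*(231/2 - 17) = 39*(197/2) = 7683/2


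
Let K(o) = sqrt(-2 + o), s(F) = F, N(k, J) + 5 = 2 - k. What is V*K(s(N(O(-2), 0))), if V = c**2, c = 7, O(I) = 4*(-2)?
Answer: 49*sqrt(3) ≈ 84.870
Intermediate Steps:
O(I) = -8
N(k, J) = -3 - k (N(k, J) = -5 + (2 - k) = -3 - k)
V = 49 (V = 7**2 = 49)
V*K(s(N(O(-2), 0))) = 49*sqrt(-2 + (-3 - 1*(-8))) = 49*sqrt(-2 + (-3 + 8)) = 49*sqrt(-2 + 5) = 49*sqrt(3)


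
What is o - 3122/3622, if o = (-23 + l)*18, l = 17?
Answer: -197149/1811 ≈ -108.86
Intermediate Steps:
o = -108 (o = (-23 + 17)*18 = -6*18 = -108)
o - 3122/3622 = -108 - 3122/3622 = -108 - 3122*1/3622 = -108 - 1561/1811 = -197149/1811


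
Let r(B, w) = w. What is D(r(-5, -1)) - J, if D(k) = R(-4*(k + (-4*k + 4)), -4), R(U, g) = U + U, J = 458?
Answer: -514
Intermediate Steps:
R(U, g) = 2*U
D(k) = -32 + 24*k (D(k) = 2*(-4*(k + (-4*k + 4))) = 2*(-4*(k + (4 - 4*k))) = 2*(-4*(4 - 3*k)) = 2*(-16 + 12*k) = -32 + 24*k)
D(r(-5, -1)) - J = (-32 + 24*(-1)) - 1*458 = (-32 - 24) - 458 = -56 - 458 = -514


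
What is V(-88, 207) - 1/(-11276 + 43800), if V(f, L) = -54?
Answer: -1756297/32524 ≈ -54.000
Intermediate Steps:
V(-88, 207) - 1/(-11276 + 43800) = -54 - 1/(-11276 + 43800) = -54 - 1/32524 = -1756297/32524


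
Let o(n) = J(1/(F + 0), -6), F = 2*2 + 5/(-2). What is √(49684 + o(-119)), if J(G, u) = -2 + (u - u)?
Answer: √49682 ≈ 222.89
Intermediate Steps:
F = 3/2 (F = 4 + 5*(-½) = 4 - 5/2 = 3/2 ≈ 1.5000)
J(G, u) = -2 (J(G, u) = -2 + 0 = -2)
o(n) = -2
√(49684 + o(-119)) = √(49684 - 2) = √49682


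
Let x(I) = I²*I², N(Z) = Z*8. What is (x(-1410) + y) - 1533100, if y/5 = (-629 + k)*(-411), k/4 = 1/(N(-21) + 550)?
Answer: 754935401569435/191 ≈ 3.9525e+12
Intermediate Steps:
N(Z) = 8*Z
k = 2/191 (k = 4/(8*(-21) + 550) = 4/(-168 + 550) = 4/382 = 4*(1/382) = 2/191 ≈ 0.010471)
x(I) = I⁴
y = 246881535/191 (y = 5*((-629 + 2/191)*(-411)) = 5*(-120137/191*(-411)) = 5*(49376307/191) = 246881535/191 ≈ 1.2926e+6)
(x(-1410) + y) - 1533100 = ((-1410)⁴ + 246881535/191) - 1533100 = (3952541610000 + 246881535/191) - 1533100 = 754935694391535/191 - 1533100 = 754935401569435/191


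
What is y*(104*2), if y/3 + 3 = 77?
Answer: 46176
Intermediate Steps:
y = 222 (y = -9 + 3*77 = -9 + 231 = 222)
y*(104*2) = 222*(104*2) = 222*208 = 46176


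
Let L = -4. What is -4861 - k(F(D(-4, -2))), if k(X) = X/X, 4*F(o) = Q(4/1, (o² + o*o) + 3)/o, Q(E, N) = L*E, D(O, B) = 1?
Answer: -4862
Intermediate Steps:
Q(E, N) = -4*E
F(o) = -4/o (F(o) = ((-16/1)/o)/4 = ((-16)/o)/4 = ((-4*4)/o)/4 = (-16/o)/4 = -4/o)
k(X) = 1
-4861 - k(F(D(-4, -2))) = -4861 - 1*1 = -4861 - 1 = -4862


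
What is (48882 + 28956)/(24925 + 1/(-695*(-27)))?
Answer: 730315035/233858813 ≈ 3.1229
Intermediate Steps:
(48882 + 28956)/(24925 + 1/(-695*(-27))) = 77838/(24925 + 1/18765) = 77838/(467717626/18765) = 77838*(18765/467717626) = 730315035/233858813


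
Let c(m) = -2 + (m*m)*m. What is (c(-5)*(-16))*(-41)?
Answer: -83312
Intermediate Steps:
c(m) = -2 + m³ (c(m) = -2 + m²*m = -2 + m³)
(c(-5)*(-16))*(-41) = ((-2 + (-5)³)*(-16))*(-41) = ((-2 - 125)*(-16))*(-41) = -127*(-16)*(-41) = 2032*(-41) = -83312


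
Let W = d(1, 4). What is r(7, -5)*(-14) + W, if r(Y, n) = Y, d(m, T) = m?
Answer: -97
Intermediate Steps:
W = 1
r(7, -5)*(-14) + W = 7*(-14) + 1 = -98 + 1 = -97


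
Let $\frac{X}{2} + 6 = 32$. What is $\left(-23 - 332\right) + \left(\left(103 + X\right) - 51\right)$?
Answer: $-251$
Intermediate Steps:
$X = 52$ ($X = -12 + 2 \cdot 32 = -12 + 64 = 52$)
$\left(-23 - 332\right) + \left(\left(103 + X\right) - 51\right) = \left(-23 - 332\right) + \left(\left(103 + 52\right) - 51\right) = -355 + \left(155 - 51\right) = -355 + 104 = -251$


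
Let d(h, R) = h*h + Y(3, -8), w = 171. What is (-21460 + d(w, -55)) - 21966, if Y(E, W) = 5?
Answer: -14180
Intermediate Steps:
d(h, R) = 5 + h² (d(h, R) = h*h + 5 = h² + 5 = 5 + h²)
(-21460 + d(w, -55)) - 21966 = (-21460 + (5 + 171²)) - 21966 = (-21460 + (5 + 29241)) - 21966 = (-21460 + 29246) - 21966 = 7786 - 21966 = -14180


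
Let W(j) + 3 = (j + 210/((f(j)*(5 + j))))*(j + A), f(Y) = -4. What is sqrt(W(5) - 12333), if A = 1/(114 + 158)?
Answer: I*sqrt(228189793)/136 ≈ 111.07*I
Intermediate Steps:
A = 1/272 ≈ 0.0036765
W(j) = -3 + (1/272 + j)*(j + 210/(-20 - 4*j)) (W(j) = -3 + (j + 210/((-4*(5 + j))))*(j + 1/272) = -3 + (j + 210/(-20 - 4*j))*(1/272 + j) = -3 + (1/272 + j)*(j + 210/(-20 - 4*j)))
sqrt(W(5) - 12333) = sqrt((-8265 - 30182*5 + 544*5**3 + 2722*5**2)/(544*(5 + 5)) - 12333) = sqrt((1/544)*(-8265 - 150910 + 544*125 + 2722*25)/10 - 12333) = sqrt((1/544)*(1/10)*(-8265 - 150910 + 68000 + 68050) - 12333) = sqrt((1/544)*(1/10)*(-23125) - 12333) = sqrt(-4625/1088 - 12333) = sqrt(-13422929/1088) = I*sqrt(228189793)/136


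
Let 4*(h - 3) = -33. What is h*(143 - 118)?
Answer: -525/4 ≈ -131.25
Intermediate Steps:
h = -21/4 (h = 3 + (1/4)*(-33) = 3 - 33/4 = -21/4 ≈ -5.2500)
h*(143 - 118) = -21*(143 - 118)/4 = -21/4*25 = -525/4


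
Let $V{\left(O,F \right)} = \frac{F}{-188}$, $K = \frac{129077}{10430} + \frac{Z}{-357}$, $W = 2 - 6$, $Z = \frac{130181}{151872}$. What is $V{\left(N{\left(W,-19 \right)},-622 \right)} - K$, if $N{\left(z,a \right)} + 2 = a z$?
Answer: $- \frac{17208800539229}{1898453914560} \approx -9.0646$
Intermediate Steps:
$Z = \frac{130181}{151872}$ ($Z = 130181 \cdot \frac{1}{151872} = \frac{130181}{151872} \approx 0.85718$)
$W = -4$
$N{\left(z,a \right)} = -2 + a z$
$K = \frac{499784159827}{40392636480}$ ($K = \frac{129077}{10430} + \frac{130181}{151872 \left(-357\right)} = 129077 \cdot \frac{1}{10430} + \frac{130181}{151872} \left(- \frac{1}{357}\right) = \frac{129077}{10430} - \frac{130181}{54218304} = \frac{499784159827}{40392636480} \approx 12.373$)
$V{\left(O,F \right)} = - \frac{F}{188}$ ($V{\left(O,F \right)} = F \left(- \frac{1}{188}\right) = - \frac{F}{188}$)
$V{\left(N{\left(W,-19 \right)},-622 \right)} - K = \left(- \frac{1}{188}\right) \left(-622\right) - \frac{499784159827}{40392636480} = \frac{311}{94} - \frac{499784159827}{40392636480} = - \frac{17208800539229}{1898453914560}$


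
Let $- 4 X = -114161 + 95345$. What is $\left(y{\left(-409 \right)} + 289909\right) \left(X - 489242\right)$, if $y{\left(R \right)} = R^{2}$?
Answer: $-221525928220$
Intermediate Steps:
$X = 4704$ ($X = - \frac{-114161 + 95345}{4} = \left(- \frac{1}{4}\right) \left(-18816\right) = 4704$)
$\left(y{\left(-409 \right)} + 289909\right) \left(X - 489242\right) = \left(\left(-409\right)^{2} + 289909\right) \left(4704 - 489242\right) = \left(167281 + 289909\right) \left(-484538\right) = 457190 \left(-484538\right) = -221525928220$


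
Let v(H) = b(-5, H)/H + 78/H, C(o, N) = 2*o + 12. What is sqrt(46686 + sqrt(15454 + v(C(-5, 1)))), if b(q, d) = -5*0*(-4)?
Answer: sqrt(46686 + sqrt(15493)) ≈ 216.36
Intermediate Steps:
b(q, d) = 0 (b(q, d) = 0*(-4) = 0)
C(o, N) = 12 + 2*o
v(H) = 78/H (v(H) = 0/H + 78/H = 0 + 78/H = 78/H)
sqrt(46686 + sqrt(15454 + v(C(-5, 1)))) = sqrt(46686 + sqrt(15454 + 78/(12 + 2*(-5)))) = sqrt(46686 + sqrt(15454 + 78/(12 - 10))) = sqrt(46686 + sqrt(15454 + 78/2)) = sqrt(46686 + sqrt(15454 + 78*(1/2))) = sqrt(46686 + sqrt(15454 + 39)) = sqrt(46686 + sqrt(15493))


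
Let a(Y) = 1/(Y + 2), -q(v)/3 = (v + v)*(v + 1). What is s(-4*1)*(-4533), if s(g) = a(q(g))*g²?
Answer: 36264/35 ≈ 1036.1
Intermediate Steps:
q(v) = -6*v*(1 + v) (q(v) = -3*(v + v)*(v + 1) = -3*2*v*(1 + v) = -6*v*(1 + v))
a(Y) = 1/(2 + Y)
s(g) = g²/(2 - 6*g*(1 + g))
s(-4*1)*(-4533) = -(-4*1)²/(-2 + 6*(-4*1)*(1 - 4*1))*(-4533) = -1*(-4)²/(-2 + 6*(-4)*(1 - 4))*(-4533) = -1*16/(-2 + 6*(-4)*(-3))*(-4533) = -1*16/(-2 + 72)*(-4533) = -1*16/70*(-4533) = -1*16*1/70*(-4533) = -8/35*(-4533) = 36264/35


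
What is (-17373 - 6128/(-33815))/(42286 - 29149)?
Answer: -587461867/444227655 ≈ -1.3224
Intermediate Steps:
(-17373 - 6128/(-33815))/(42286 - 29149) = (-17373 - 6128*(-1/33815))/13137 = (-17373 + 6128/33815)*(1/13137) = -587461867/33815*1/13137 = -587461867/444227655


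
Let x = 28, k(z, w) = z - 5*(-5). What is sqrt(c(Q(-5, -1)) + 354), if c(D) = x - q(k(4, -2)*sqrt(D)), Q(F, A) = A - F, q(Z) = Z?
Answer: 18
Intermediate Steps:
k(z, w) = 25 + z (k(z, w) = z + 25 = 25 + z)
c(D) = 28 - 29*sqrt(D) (c(D) = 28 - (25 + 4)*sqrt(D) = 28 - 29*sqrt(D))
sqrt(c(Q(-5, -1)) + 354) = sqrt((28 - 29*sqrt(-1 - 1*(-5))) + 354) = sqrt((28 - 29*sqrt(-1 + 5)) + 354) = sqrt((28 - 29*sqrt(4)) + 354) = sqrt((28 - 29*2) + 354) = sqrt((28 - 58) + 354) = sqrt(-30 + 354) = sqrt(324) = 18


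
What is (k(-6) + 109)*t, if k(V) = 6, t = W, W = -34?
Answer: -3910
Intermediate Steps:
t = -34
(k(-6) + 109)*t = (6 + 109)*(-34) = 115*(-34) = -3910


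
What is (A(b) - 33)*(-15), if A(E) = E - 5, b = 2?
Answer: 540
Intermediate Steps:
A(E) = -5 + E
(A(b) - 33)*(-15) = ((-5 + 2) - 33)*(-15) = (-3 - 33)*(-15) = -36*(-15) = 540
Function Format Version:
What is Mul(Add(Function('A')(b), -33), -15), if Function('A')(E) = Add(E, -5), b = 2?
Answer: 540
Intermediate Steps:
Function('A')(E) = Add(-5, E)
Mul(Add(Function('A')(b), -33), -15) = Mul(Add(Add(-5, 2), -33), -15) = Mul(Add(-3, -33), -15) = Mul(-36, -15) = 540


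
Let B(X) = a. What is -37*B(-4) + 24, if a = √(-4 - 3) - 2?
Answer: 98 - 37*I*√7 ≈ 98.0 - 97.893*I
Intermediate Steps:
a = -2 + I*√7 (a = √(-7) - 2 = I*√7 - 2 = -2 + I*√7 ≈ -2.0 + 2.6458*I)
B(X) = -2 + I*√7
-37*B(-4) + 24 = -37*(-2 + I*√7) + 24 = (74 - 37*I*√7) + 24 = 98 - 37*I*√7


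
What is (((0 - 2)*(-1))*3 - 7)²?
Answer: 1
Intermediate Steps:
(((0 - 2)*(-1))*3 - 7)² = (-2*(-1)*3 - 7)² = (2*3 - 7)² = (6 - 7)² = (-1)² = 1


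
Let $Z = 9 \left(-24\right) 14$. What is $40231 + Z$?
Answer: $37207$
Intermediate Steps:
$Z = -3024$ ($Z = \left(-216\right) 14 = -3024$)
$40231 + Z = 40231 - 3024 = 37207$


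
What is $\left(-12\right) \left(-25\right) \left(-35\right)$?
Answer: $-10500$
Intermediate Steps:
$\left(-12\right) \left(-25\right) \left(-35\right) = 300 \left(-35\right) = -10500$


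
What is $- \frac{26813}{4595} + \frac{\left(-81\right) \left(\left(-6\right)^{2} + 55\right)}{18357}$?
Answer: $- \frac{175358662}{28116805} \approx -6.2368$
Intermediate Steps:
$- \frac{26813}{4595} + \frac{\left(-81\right) \left(\left(-6\right)^{2} + 55\right)}{18357} = \left(-26813\right) \frac{1}{4595} + - 81 \left(36 + 55\right) \frac{1}{18357} = - \frac{26813}{4595} + \left(-81\right) 91 \cdot \frac{1}{18357} = - \frac{26813}{4595} - \frac{2457}{6119} = - \frac{175358662}{28116805}$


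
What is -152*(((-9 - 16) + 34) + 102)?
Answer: -16872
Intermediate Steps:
-152*(((-9 - 16) + 34) + 102) = -152*((-25 + 34) + 102) = -152*(9 + 102) = -152*111 = -16872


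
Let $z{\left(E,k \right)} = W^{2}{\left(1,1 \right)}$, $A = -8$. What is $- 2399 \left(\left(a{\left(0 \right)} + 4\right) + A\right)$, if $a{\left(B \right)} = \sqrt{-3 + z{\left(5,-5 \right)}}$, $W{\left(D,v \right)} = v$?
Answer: $9596 - 2399 i \sqrt{2} \approx 9596.0 - 3392.7 i$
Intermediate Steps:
$z{\left(E,k \right)} = 1$ ($z{\left(E,k \right)} = 1^{2} = 1$)
$a{\left(B \right)} = i \sqrt{2}$ ($a{\left(B \right)} = \sqrt{-3 + 1} = \sqrt{-2} = i \sqrt{2}$)
$- 2399 \left(\left(a{\left(0 \right)} + 4\right) + A\right) = - 2399 \left(\left(i \sqrt{2} + 4\right) - 8\right) = - 2399 \left(\left(4 + i \sqrt{2}\right) - 8\right) = - 2399 \left(-4 + i \sqrt{2}\right) = 9596 - 2399 i \sqrt{2}$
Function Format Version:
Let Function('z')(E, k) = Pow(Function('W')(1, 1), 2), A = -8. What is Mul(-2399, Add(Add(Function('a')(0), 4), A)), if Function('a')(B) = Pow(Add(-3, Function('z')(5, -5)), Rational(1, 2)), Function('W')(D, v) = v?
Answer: Add(9596, Mul(-2399, I, Pow(2, Rational(1, 2)))) ≈ Add(9596.0, Mul(-3392.7, I))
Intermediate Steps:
Function('z')(E, k) = 1 (Function('z')(E, k) = Pow(1, 2) = 1)
Function('a')(B) = Mul(I, Pow(2, Rational(1, 2))) (Function('a')(B) = Pow(Add(-3, 1), Rational(1, 2)) = Pow(-2, Rational(1, 2)) = Mul(I, Pow(2, Rational(1, 2))))
Mul(-2399, Add(Add(Function('a')(0), 4), A)) = Mul(-2399, Add(Add(Mul(I, Pow(2, Rational(1, 2))), 4), -8)) = Mul(-2399, Add(Add(4, Mul(I, Pow(2, Rational(1, 2)))), -8)) = Mul(-2399, Add(-4, Mul(I, Pow(2, Rational(1, 2))))) = Add(9596, Mul(-2399, I, Pow(2, Rational(1, 2))))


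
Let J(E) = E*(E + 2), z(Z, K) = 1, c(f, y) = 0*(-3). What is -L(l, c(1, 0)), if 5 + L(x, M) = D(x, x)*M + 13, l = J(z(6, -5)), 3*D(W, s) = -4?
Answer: -8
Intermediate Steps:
c(f, y) = 0
D(W, s) = -4/3 (D(W, s) = (⅓)*(-4) = -4/3)
J(E) = E*(2 + E)
l = 3 (l = 1*(2 + 1) = 1*3 = 3)
L(x, M) = 8 - 4*M/3 (L(x, M) = -5 + (-4*M/3 + 13) = -5 + (13 - 4*M/3) = 8 - 4*M/3)
-L(l, c(1, 0)) = -(8 - 4/3*0) = -(8 + 0) = -1*8 = -8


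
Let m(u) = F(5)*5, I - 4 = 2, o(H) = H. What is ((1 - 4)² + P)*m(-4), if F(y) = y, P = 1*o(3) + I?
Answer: 450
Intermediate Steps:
I = 6 (I = 4 + 2 = 6)
P = 9 (P = 1*3 + 6 = 3 + 6 = 9)
m(u) = 25 (m(u) = 5*5 = 25)
((1 - 4)² + P)*m(-4) = ((1 - 4)² + 9)*25 = ((-3)² + 9)*25 = (9 + 9)*25 = 18*25 = 450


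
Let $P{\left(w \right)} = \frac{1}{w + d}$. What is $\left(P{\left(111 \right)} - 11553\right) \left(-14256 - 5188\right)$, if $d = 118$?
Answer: $\frac{51441746384}{229} \approx 2.2464 \cdot 10^{8}$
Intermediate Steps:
$P{\left(w \right)} = \frac{1}{118 + w}$ ($P{\left(w \right)} = \frac{1}{w + 118} = \frac{1}{118 + w}$)
$\left(P{\left(111 \right)} - 11553\right) \left(-14256 - 5188\right) = \left(\frac{1}{118 + 111} - 11553\right) \left(-14256 - 5188\right) = \left(\frac{1}{229} - 11553\right) \left(-14256 + \left(-14880 + 9692\right)\right) = \left(\frac{1}{229} - 11553\right) \left(-14256 - 5188\right) = \left(- \frac{2645636}{229}\right) \left(-19444\right) = \frac{51441746384}{229}$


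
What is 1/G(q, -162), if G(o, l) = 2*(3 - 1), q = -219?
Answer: 1/4 ≈ 0.25000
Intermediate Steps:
G(o, l) = 4 (G(o, l) = 2*2 = 4)
1/G(q, -162) = 1/4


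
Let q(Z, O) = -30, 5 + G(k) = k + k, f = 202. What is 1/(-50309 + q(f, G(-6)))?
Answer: -1/50339 ≈ -1.9865e-5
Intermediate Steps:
G(k) = -5 + 2*k (G(k) = -5 + (k + k) = -5 + 2*k)
1/(-50309 + q(f, G(-6))) = 1/(-50309 - 30) = 1/(-50339) = -1/50339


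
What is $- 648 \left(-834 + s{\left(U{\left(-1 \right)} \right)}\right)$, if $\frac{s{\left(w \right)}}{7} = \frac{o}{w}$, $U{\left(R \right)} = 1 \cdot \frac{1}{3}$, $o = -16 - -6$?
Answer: $676512$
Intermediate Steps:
$o = -10$ ($o = -16 + 6 = -10$)
$U{\left(R \right)} = \frac{1}{3}$ ($U{\left(R \right)} = 1 \cdot \frac{1}{3} = \frac{1}{3}$)
$s{\left(w \right)} = - \frac{70}{w}$ ($s{\left(w \right)} = 7 \left(- \frac{10}{w}\right) = - \frac{70}{w}$)
$- 648 \left(-834 + s{\left(U{\left(-1 \right)} \right)}\right) = - 648 \left(-834 - 70 \frac{1}{\frac{1}{3}}\right) = - 648 \left(-834 - 210\right) = \left(-648\right) \left(-1044\right) = 676512$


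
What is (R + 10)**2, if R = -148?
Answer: 19044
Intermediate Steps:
(R + 10)**2 = (-148 + 10)**2 = (-138)**2 = 19044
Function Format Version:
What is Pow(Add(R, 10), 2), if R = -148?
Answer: 19044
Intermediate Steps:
Pow(Add(R, 10), 2) = Pow(Add(-148, 10), 2) = Pow(-138, 2) = 19044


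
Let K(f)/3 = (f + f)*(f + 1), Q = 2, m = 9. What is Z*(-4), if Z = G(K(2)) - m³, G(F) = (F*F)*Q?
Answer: -7452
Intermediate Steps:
K(f) = 6*f*(1 + f) (K(f) = 3*((f + f)*(f + 1)) = 3*((2*f)*(1 + f)) = 3*(2*f*(1 + f)) = 6*f*(1 + f))
G(F) = 2*F² (G(F) = (F*F)*2 = F²*2 = 2*F²)
Z = 1863 (Z = 2*(6*2*(1 + 2))² - 1*9³ = 2*(6*2*3)² - 1*729 = 2*36² - 729 = 2*1296 - 729 = 2592 - 729 = 1863)
Z*(-4) = 1863*(-4) = -7452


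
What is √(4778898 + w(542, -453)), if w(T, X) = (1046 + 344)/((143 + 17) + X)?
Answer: 2*√102565801783/293 ≈ 2186.1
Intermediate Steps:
w(T, X) = 1390/(160 + X)
√(4778898 + w(542, -453)) = √(4778898 + 1390/(160 - 453)) = √(4778898 + 1390/(-293)) = √(4778898 + 1390*(-1/293)) = √(4778898 - 1390/293) = √(1400215724/293) = 2*√102565801783/293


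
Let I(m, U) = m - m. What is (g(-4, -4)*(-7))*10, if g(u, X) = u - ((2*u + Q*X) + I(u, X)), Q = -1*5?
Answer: 1120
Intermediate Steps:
I(m, U) = 0
Q = -5
g(u, X) = -u + 5*X (g(u, X) = u - ((2*u - 5*X) + 0) = u - ((-5*X + 2*u) + 0) = u - (-5*X + 2*u) = u + (-2*u + 5*X) = -u + 5*X)
(g(-4, -4)*(-7))*10 = ((-1*(-4) + 5*(-4))*(-7))*10 = ((4 - 20)*(-7))*10 = -16*(-7)*10 = 112*10 = 1120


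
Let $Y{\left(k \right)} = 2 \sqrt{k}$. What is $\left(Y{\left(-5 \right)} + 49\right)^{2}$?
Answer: $2381 + 196 i \sqrt{5} \approx 2381.0 + 438.27 i$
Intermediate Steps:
$\left(Y{\left(-5 \right)} + 49\right)^{2} = \left(2 \sqrt{-5} + 49\right)^{2} = \left(2 i \sqrt{5} + 49\right)^{2} = \left(49 + 2 i \sqrt{5}\right)^{2}$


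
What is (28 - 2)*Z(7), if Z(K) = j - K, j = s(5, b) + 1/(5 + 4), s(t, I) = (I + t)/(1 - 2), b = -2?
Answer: -2314/9 ≈ -257.11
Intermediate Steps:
s(t, I) = -I - t (s(t, I) = (I + t)/(-1) = (I + t)*(-1) = -I - t)
j = -26/9 (j = (-1*(-2) - 1*5) + 1/(5 + 4) = (2 - 5) + 1/9 = -3 + ⅑ = -26/9 ≈ -2.8889)
Z(K) = -26/9 - K
(28 - 2)*Z(7) = (28 - 2)*(-26/9 - 1*7) = 26*(-26/9 - 7) = 26*(-89/9) = -2314/9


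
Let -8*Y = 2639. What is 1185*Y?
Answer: -3127215/8 ≈ -3.9090e+5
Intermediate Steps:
Y = -2639/8 (Y = -1/8*2639 = -2639/8 ≈ -329.88)
1185*Y = 1185*(-2639/8) = -3127215/8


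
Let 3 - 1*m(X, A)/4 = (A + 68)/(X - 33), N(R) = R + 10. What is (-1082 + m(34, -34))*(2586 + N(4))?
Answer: -3135600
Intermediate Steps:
N(R) = 10 + R
m(X, A) = 12 - 4*(68 + A)/(-33 + X) (m(X, A) = 12 - 4*(A + 68)/(X - 33) = 12 - 4*(68 + A)/(-33 + X))
(-1082 + m(34, -34))*(2586 + N(4)) = (-1082 + 4*(-167 - 1*(-34) + 3*34)/(-33 + 34))*(2586 + (10 + 4)) = (-1082 + 4*(-167 + 34 + 102)/1)*(2586 + 14) = (-1082 + 4*1*(-31))*2600 = (-1082 - 124)*2600 = -1206*2600 = -3135600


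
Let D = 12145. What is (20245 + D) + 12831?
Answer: 45221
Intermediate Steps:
(20245 + D) + 12831 = (20245 + 12145) + 12831 = 32390 + 12831 = 45221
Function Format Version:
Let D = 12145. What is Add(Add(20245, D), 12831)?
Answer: 45221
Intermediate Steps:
Add(Add(20245, D), 12831) = Add(Add(20245, 12145), 12831) = Add(32390, 12831) = 45221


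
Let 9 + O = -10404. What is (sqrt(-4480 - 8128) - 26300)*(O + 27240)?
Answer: -442550100 + 134616*I*sqrt(197) ≈ -4.4255e+8 + 1.8894e+6*I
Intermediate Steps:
O = -10413 (O = -9 - 10404 = -10413)
(sqrt(-4480 - 8128) - 26300)*(O + 27240) = (sqrt(-4480 - 8128) - 26300)*(-10413 + 27240) = (sqrt(-12608) - 26300)*16827 = (8*I*sqrt(197) - 26300)*16827 = (-26300 + 8*I*sqrt(197))*16827 = -442550100 + 134616*I*sqrt(197)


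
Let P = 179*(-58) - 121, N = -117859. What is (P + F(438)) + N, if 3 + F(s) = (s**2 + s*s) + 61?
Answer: 255384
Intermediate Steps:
P = -10503 (P = -10382 - 121 = -10503)
F(s) = 58 + 2*s**2 (F(s) = -3 + ((s**2 + s*s) + 61) = -3 + ((s**2 + s**2) + 61) = -3 + (2*s**2 + 61) = -3 + (61 + 2*s**2) = 58 + 2*s**2)
(P + F(438)) + N = (-10503 + (58 + 2*438**2)) - 117859 = (-10503 + (58 + 2*191844)) - 117859 = (-10503 + (58 + 383688)) - 117859 = (-10503 + 383746) - 117859 = 373243 - 117859 = 255384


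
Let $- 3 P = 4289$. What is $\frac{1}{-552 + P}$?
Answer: $- \frac{3}{5945} \approx -0.00050463$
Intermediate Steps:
$P = - \frac{4289}{3}$ ($P = \left(- \frac{1}{3}\right) 4289 = - \frac{4289}{3} \approx -1429.7$)
$\frac{1}{-552 + P} = \frac{1}{-552 - \frac{4289}{3}} = \frac{1}{- \frac{5945}{3}} = - \frac{3}{5945}$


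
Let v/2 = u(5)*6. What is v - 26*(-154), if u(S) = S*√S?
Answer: 4004 + 60*√5 ≈ 4138.2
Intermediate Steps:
u(S) = S^(3/2)
v = 60*√5 (v = 2*(5^(3/2)*6) = 2*((5*√5)*6) = 2*(30*√5) = 60*√5 ≈ 134.16)
v - 26*(-154) = 60*√5 - 26*(-154) = 60*√5 + 4004 = 4004 + 60*√5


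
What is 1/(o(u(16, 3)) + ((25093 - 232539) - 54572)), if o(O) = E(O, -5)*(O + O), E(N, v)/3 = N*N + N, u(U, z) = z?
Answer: -1/261802 ≈ -3.8197e-6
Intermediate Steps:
E(N, v) = 3*N + 3*N² (E(N, v) = 3*(N*N + N) = 3*(N² + N) = 3*(N + N²) = 3*N + 3*N²)
o(O) = 6*O²*(1 + O) (o(O) = (3*O*(1 + O))*(O + O) = (3*O*(1 + O))*(2*O) = 6*O²*(1 + O))
1/(o(u(16, 3)) + ((25093 - 232539) - 54572)) = 1/(6*3²*(1 + 3) + ((25093 - 232539) - 54572)) = 1/(6*9*4 + (-207446 - 54572)) = 1/(216 - 262018) = 1/(-261802) = -1/261802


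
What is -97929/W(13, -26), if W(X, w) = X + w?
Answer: 7533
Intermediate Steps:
-97929/W(13, -26) = -97929/(13 - 26) = -97929/(-13) = -97929*(-1/13) = 7533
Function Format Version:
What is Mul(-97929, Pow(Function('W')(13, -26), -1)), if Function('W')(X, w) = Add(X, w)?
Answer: 7533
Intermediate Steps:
Mul(-97929, Pow(Function('W')(13, -26), -1)) = Mul(-97929, Pow(Add(13, -26), -1)) = Mul(-97929, Pow(-13, -1)) = Mul(-97929, Rational(-1, 13)) = 7533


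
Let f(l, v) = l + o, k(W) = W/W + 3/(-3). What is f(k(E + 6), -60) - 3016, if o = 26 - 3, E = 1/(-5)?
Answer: -2993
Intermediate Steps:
E = -1/5 (E = 1*(-1/5) = -1/5 ≈ -0.20000)
o = 23
k(W) = 0 (k(W) = 1 + 3*(-1/3) = 1 - 1 = 0)
f(l, v) = 23 + l (f(l, v) = l + 23 = 23 + l)
f(k(E + 6), -60) - 3016 = (23 + 0) - 3016 = 23 - 3016 = -2993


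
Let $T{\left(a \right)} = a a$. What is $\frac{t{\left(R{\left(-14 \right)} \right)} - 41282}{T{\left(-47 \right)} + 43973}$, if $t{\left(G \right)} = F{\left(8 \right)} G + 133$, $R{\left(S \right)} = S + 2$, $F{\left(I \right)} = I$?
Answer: $- \frac{41245}{46182} \approx -0.8931$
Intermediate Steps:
$T{\left(a \right)} = a^{2}$
$R{\left(S \right)} = 2 + S$
$t{\left(G \right)} = 133 + 8 G$ ($t{\left(G \right)} = 8 G + 133 = 133 + 8 G$)
$\frac{t{\left(R{\left(-14 \right)} \right)} - 41282}{T{\left(-47 \right)} + 43973} = \frac{\left(133 + 8 \left(2 - 14\right)\right) - 41282}{\left(-47\right)^{2} + 43973} = \frac{\left(133 + 8 \left(-12\right)\right) - 41282}{2209 + 43973} = \frac{\left(133 - 96\right) - 41282}{46182} = \left(37 - 41282\right) \frac{1}{46182} = \left(-41245\right) \frac{1}{46182} = - \frac{41245}{46182}$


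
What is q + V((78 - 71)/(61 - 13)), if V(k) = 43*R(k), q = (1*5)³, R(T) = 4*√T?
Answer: 125 + 43*√21/3 ≈ 190.68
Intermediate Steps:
q = 125 (q = 5³ = 125)
V(k) = 172*√k (V(k) = 43*(4*√k) = 172*√k)
q + V((78 - 71)/(61 - 13)) = 125 + 172*√((78 - 71)/(61 - 13)) = 125 + 172*√(7/48) = 125 + 172*(√21/12) = 125 + 43*√21/3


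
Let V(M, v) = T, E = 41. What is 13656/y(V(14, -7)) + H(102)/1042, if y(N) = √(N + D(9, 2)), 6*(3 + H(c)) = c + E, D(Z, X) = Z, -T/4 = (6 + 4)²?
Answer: 125/6252 - 13656*I*√391/391 ≈ 0.019994 - 690.61*I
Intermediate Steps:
T = -400 (T = -4*(6 + 4)² = -4*10² = -4*100 = -400)
H(c) = 23/6 + c/6 (H(c) = -3 + (c + 41)/6 = -3 + (41 + c)/6 = -3 + (41/6 + c/6) = 23/6 + c/6)
V(M, v) = -400
y(N) = √(9 + N) (y(N) = √(N + 9) = √(9 + N))
13656/y(V(14, -7)) + H(102)/1042 = 13656/(√(9 - 400)) + (23/6 + (⅙)*102)/1042 = 13656/(√(-391)) + (23/6 + 17)*(1/1042) = 13656/((I*√391)) + (125/6)*(1/1042) = 13656*(-I*√391/391) + 125/6252 = -13656*I*√391/391 + 125/6252 = 125/6252 - 13656*I*√391/391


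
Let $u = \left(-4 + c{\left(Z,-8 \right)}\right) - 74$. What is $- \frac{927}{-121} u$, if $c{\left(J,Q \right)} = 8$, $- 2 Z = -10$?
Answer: $- \frac{64890}{121} \approx -536.28$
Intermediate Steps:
$Z = 5$ ($Z = \left(- \frac{1}{2}\right) \left(-10\right) = 5$)
$u = -70$ ($u = \left(-4 + 8\right) - 74 = 4 - 74 = -70$)
$- \frac{927}{-121} u = - \frac{927}{-121} \left(-70\right) = \left(-927\right) \left(- \frac{1}{121}\right) \left(-70\right) = \frac{927}{121} \left(-70\right) = - \frac{64890}{121}$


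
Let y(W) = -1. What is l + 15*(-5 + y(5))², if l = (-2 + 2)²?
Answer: 540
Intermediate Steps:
l = 0 (l = 0² = 0)
l + 15*(-5 + y(5))² = 0 + 15*(-5 - 1)² = 0 + 15*(-6)² = 0 + 15*36 = 0 + 540 = 540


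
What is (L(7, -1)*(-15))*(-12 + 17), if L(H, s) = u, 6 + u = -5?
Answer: 825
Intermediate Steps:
u = -11 (u = -6 - 5 = -11)
L(H, s) = -11
(L(7, -1)*(-15))*(-12 + 17) = (-11*(-15))*(-12 + 17) = 165*5 = 825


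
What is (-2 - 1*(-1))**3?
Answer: -1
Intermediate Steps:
(-2 - 1*(-1))**3 = (-2 + 1)**3 = (-1)**3 = -1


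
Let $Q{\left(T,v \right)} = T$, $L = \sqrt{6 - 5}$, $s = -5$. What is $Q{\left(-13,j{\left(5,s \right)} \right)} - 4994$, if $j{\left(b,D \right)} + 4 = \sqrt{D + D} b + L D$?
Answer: $-5007$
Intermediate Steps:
$L = 1$ ($L = \sqrt{1} = 1$)
$j{\left(b,D \right)} = -4 + D + b \sqrt{2} \sqrt{D}$ ($j{\left(b,D \right)} = -4 + \left(\sqrt{D + D} b + 1 D\right) = -4 + \left(\sqrt{2 D} b + D\right) = -4 + \left(\sqrt{2} \sqrt{D} b + D\right) = -4 + \left(b \sqrt{2} \sqrt{D} + D\right) = -4 + \left(D + b \sqrt{2} \sqrt{D}\right) = -4 + D + b \sqrt{2} \sqrt{D}$)
$Q{\left(-13,j{\left(5,s \right)} \right)} - 4994 = -13 - 4994 = -5007$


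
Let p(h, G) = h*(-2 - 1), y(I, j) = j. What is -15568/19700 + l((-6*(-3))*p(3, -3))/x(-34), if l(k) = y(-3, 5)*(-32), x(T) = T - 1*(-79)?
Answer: -192628/44325 ≈ -4.3458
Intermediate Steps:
x(T) = 79 + T (x(T) = T + 79 = 79 + T)
p(h, G) = -3*h (p(h, G) = h*(-3) = -3*h)
l(k) = -160 (l(k) = 5*(-32) = -160)
-15568/19700 + l((-6*(-3))*p(3, -3))/x(-34) = -15568/19700 - 160/(79 - 34) = -15568*1/19700 - 160/45 = -3892/4925 - 160*1/45 = -3892/4925 - 32/9 = -192628/44325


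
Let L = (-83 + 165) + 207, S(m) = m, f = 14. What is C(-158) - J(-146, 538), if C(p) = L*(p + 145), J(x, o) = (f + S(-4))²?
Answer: -3857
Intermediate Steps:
L = 289 (L = 82 + 207 = 289)
J(x, o) = 100 (J(x, o) = (14 - 4)² = 10² = 100)
C(p) = 41905 + 289*p (C(p) = 289*(p + 145) = 289*(145 + p) = 41905 + 289*p)
C(-158) - J(-146, 538) = (41905 + 289*(-158)) - 1*100 = (41905 - 45662) - 100 = -3757 - 100 = -3857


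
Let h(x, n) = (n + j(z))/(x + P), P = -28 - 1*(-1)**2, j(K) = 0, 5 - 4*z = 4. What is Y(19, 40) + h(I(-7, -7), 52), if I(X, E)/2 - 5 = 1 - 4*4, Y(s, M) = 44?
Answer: 2104/49 ≈ 42.939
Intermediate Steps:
z = 1/4 (z = 5/4 - 1/4*4 = 5/4 - 1 = 1/4 ≈ 0.25000)
I(X, E) = -20 (I(X, E) = 10 + 2*(1 - 4*4) = 10 + 2*(1 - 16) = 10 + 2*(-15) = 10 - 30 = -20)
P = -29 (P = -28 - 1*1 = -28 - 1 = -29)
h(x, n) = n/(-29 + x) (h(x, n) = (n + 0)/(x - 29) = n/(-29 + x))
Y(19, 40) + h(I(-7, -7), 52) = 44 + 52/(-29 - 20) = 44 + 52/(-49) = 44 + 52*(-1/49) = 44 - 52/49 = 2104/49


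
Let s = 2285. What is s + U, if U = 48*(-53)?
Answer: -259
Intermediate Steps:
U = -2544
s + U = 2285 - 2544 = -259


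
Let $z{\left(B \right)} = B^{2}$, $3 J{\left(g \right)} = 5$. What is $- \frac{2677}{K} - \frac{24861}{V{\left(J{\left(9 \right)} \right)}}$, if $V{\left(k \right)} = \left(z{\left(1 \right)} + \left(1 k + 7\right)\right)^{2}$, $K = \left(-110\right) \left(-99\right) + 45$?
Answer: $- \frac{2448946672}{9196335} \approx -266.3$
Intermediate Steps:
$J{\left(g \right)} = \frac{5}{3}$ ($J{\left(g \right)} = \frac{1}{3} \cdot 5 = \frac{5}{3}$)
$K = 10935$ ($K = 10890 + 45 = 10935$)
$V{\left(k \right)} = \left(8 + k\right)^{2}$ ($V{\left(k \right)} = \left(1^{2} + \left(1 k + 7\right)\right)^{2} = \left(1 + \left(k + 7\right)\right)^{2} = \left(1 + \left(7 + k\right)\right)^{2} = \left(8 + k\right)^{2}$)
$- \frac{2677}{K} - \frac{24861}{V{\left(J{\left(9 \right)} \right)}} = - \frac{2677}{10935} - \frac{24861}{\left(8 + \frac{5}{3}\right)^{2}} = \left(-2677\right) \frac{1}{10935} - \frac{24861}{\left(\frac{29}{3}\right)^{2}} = - \frac{2677}{10935} - \frac{24861}{\frac{841}{9}} = - \frac{2677}{10935} - \frac{223749}{841} = - \frac{2448946672}{9196335}$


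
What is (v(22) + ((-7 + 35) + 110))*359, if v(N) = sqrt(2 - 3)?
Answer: 49542 + 359*I ≈ 49542.0 + 359.0*I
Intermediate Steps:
v(N) = I (v(N) = sqrt(-1) = I)
(v(22) + ((-7 + 35) + 110))*359 = (I + ((-7 + 35) + 110))*359 = (I + (28 + 110))*359 = (I + 138)*359 = (138 + I)*359 = 49542 + 359*I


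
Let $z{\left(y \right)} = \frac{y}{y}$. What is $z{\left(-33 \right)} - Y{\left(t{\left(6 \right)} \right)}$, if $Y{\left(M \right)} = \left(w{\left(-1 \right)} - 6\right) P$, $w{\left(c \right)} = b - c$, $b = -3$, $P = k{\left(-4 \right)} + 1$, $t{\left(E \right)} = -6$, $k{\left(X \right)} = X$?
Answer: $-23$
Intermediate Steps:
$z{\left(y \right)} = 1$
$P = -3$ ($P = -4 + 1 = -3$)
$w{\left(c \right)} = -3 - c$
$Y{\left(M \right)} = 24$ ($Y{\left(M \right)} = \left(\left(-3 - -1\right) - 6\right) \left(-3\right) = \left(\left(-3 + 1\right) - 6\right) \left(-3\right) = \left(-2 - 6\right) \left(-3\right) = \left(-8\right) \left(-3\right) = 24$)
$z{\left(-33 \right)} - Y{\left(t{\left(6 \right)} \right)} = 1 - 24 = -23$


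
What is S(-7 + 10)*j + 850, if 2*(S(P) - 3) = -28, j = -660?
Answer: 8110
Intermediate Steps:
S(P) = -11 (S(P) = 3 + (1/2)*(-28) = 3 - 14 = -11)
S(-7 + 10)*j + 850 = -11*(-660) + 850 = 7260 + 850 = 8110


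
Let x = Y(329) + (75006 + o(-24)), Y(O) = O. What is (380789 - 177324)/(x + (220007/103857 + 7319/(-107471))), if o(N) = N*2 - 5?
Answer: 174692163662835/64637817952336 ≈ 2.7026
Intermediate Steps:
o(N) = -5 + 2*N (o(N) = 2*N - 5 = -5 + 2*N)
x = 75282 (x = 329 + (75006 + (-5 + 2*(-24))) = 329 + (75006 + (-5 - 48)) = 329 + (75006 - 53) = 329 + 74953 = 75282)
(380789 - 177324)/(x + (220007/103857 + 7319/(-107471))) = (380789 - 177324)/(75282 + (220007/103857 + 7319/(-107471))) = 203465/(75282 + (220007*(1/103857) + 7319*(-1/107471))) = 203465/(75282 + (220007/103857 - 563/8267)) = 203465/(75282 + 1760326378/858585819) = 203465/(64637817952336/858585819) = 203465*(858585819/64637817952336) = 174692163662835/64637817952336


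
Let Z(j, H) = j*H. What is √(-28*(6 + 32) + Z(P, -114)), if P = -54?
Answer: 2*√1273 ≈ 71.358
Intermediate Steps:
Z(j, H) = H*j
√(-28*(6 + 32) + Z(P, -114)) = √(-28*(6 + 32) - 114*(-54)) = √(-28*38 + 6156) = √(-1064 + 6156) = √5092 = 2*√1273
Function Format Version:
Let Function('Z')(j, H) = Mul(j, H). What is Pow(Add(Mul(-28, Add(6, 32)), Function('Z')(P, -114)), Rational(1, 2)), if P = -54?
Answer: Mul(2, Pow(1273, Rational(1, 2))) ≈ 71.358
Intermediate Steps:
Function('Z')(j, H) = Mul(H, j)
Pow(Add(Mul(-28, Add(6, 32)), Function('Z')(P, -114)), Rational(1, 2)) = Pow(Add(Mul(-28, Add(6, 32)), Mul(-114, -54)), Rational(1, 2)) = Pow(Add(Mul(-28, 38), 6156), Rational(1, 2)) = Pow(Add(-1064, 6156), Rational(1, 2)) = Pow(5092, Rational(1, 2)) = Mul(2, Pow(1273, Rational(1, 2)))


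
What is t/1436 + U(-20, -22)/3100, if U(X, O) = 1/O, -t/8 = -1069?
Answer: 145811241/24483800 ≈ 5.9554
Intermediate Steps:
t = 8552 (t = -8*(-1069) = 8552)
t/1436 + U(-20, -22)/3100 = 8552/1436 + 1/(-22*3100) = 8552*(1/1436) - 1/22*1/3100 = 2138/359 - 1/68200 = 145811241/24483800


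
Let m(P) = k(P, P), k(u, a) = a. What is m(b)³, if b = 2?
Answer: 8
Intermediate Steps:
m(P) = P
m(b)³ = 2³ = 8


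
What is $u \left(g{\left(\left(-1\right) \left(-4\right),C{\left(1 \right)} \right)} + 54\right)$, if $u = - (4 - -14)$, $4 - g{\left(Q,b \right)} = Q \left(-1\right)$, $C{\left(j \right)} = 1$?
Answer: $-1116$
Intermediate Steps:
$g{\left(Q,b \right)} = 4 + Q$ ($g{\left(Q,b \right)} = 4 - Q \left(-1\right) = 4 - - Q = 4 + Q$)
$u = -18$ ($u = - (4 + 14) = \left(-1\right) 18 = -18$)
$u \left(g{\left(\left(-1\right) \left(-4\right),C{\left(1 \right)} \right)} + 54\right) = - 18 \left(\left(4 - -4\right) + 54\right) = - 18 \left(\left(4 + 4\right) + 54\right) = - 18 \left(8 + 54\right) = \left(-18\right) 62 = -1116$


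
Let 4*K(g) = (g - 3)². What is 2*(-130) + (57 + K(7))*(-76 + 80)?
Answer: -16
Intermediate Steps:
K(g) = (-3 + g)²/4 (K(g) = (g - 3)²/4 = (-3 + g)²/4)
2*(-130) + (57 + K(7))*(-76 + 80) = 2*(-130) + (57 + (-3 + 7)²/4)*(-76 + 80) = -260 + (57 + (¼)*4²)*4 = -260 + (57 + (¼)*16)*4 = -260 + (57 + 4)*4 = -260 + 61*4 = -260 + 244 = -16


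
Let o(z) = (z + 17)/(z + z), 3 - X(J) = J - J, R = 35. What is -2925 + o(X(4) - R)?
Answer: -187185/64 ≈ -2924.8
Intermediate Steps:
X(J) = 3 (X(J) = 3 - (J - J) = 3 - 1*0 = 3 + 0 = 3)
o(z) = (17 + z)/(2*z) (o(z) = (17 + z)/((2*z)) = (17 + z)*(1/(2*z)) = (17 + z)/(2*z))
-2925 + o(X(4) - R) = -2925 + (17 + (3 - 1*35))/(2*(3 - 1*35)) = -2925 + (17 + (3 - 35))/(2*(3 - 35)) = -2925 + (½)*(17 - 32)/(-32) = -2925 + (½)*(-1/32)*(-15) = -2925 + 15/64 = -187185/64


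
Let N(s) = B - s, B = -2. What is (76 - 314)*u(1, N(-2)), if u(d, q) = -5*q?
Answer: 0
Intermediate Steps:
N(s) = -2 - s
(76 - 314)*u(1, N(-2)) = (76 - 314)*(-5*(-2 - 1*(-2))) = -(-1190)*(-2 + 2) = -(-1190)*0 = -238*0 = 0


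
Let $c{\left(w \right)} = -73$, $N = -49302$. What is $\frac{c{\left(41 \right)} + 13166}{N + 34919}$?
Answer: $- \frac{13093}{14383} \approx -0.91031$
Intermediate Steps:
$\frac{c{\left(41 \right)} + 13166}{N + 34919} = \frac{-73 + 13166}{-49302 + 34919} = \frac{13093}{-14383} = 13093 \left(- \frac{1}{14383}\right) = - \frac{13093}{14383}$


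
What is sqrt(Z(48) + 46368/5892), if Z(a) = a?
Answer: 6*sqrt(374142)/491 ≈ 7.4746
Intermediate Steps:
sqrt(Z(48) + 46368/5892) = sqrt(48 + 46368/5892) = sqrt(48 + 46368*(1/5892)) = sqrt(48 + 3864/491) = sqrt(27432/491) = 6*sqrt(374142)/491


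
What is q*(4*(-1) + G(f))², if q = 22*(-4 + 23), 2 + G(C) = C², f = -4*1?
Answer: 41800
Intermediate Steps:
f = -4
G(C) = -2 + C²
q = 418 (q = 22*19 = 418)
q*(4*(-1) + G(f))² = 418*(4*(-1) + (-2 + (-4)²))² = 418*(-4 + (-2 + 16))² = 418*(-4 + 14)² = 418*10² = 418*100 = 41800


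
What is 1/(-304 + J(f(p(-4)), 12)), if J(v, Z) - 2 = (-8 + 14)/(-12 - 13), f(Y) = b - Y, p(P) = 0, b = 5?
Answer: -25/7556 ≈ -0.0033086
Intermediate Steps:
f(Y) = 5 - Y
J(v, Z) = 44/25 (J(v, Z) = 2 + (-8 + 14)/(-12 - 13) = 2 + 6/(-25) = 2 + 6*(-1/25) = 2 - 6/25 = 44/25)
1/(-304 + J(f(p(-4)), 12)) = 1/(-304 + 44/25) = 1/(-7556/25) = -25/7556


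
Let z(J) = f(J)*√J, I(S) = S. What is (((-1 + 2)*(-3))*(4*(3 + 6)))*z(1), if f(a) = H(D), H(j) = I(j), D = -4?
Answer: 432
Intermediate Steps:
H(j) = j
f(a) = -4
z(J) = -4*√J
(((-1 + 2)*(-3))*(4*(3 + 6)))*z(1) = (((-1 + 2)*(-3))*(4*(3 + 6)))*(-4*√1) = ((1*(-3))*(4*9))*(-4*1) = -3*36*(-4) = -108*(-4) = 432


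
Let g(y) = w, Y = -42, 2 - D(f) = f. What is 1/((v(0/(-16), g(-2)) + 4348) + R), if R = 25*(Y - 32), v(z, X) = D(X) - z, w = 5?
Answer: 1/2495 ≈ 0.00040080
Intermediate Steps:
D(f) = 2 - f
g(y) = 5
v(z, X) = 2 - X - z (v(z, X) = (2 - X) - z = 2 - X - z)
R = -1850 (R = 25*(-42 - 32) = 25*(-74) = -1850)
1/((v(0/(-16), g(-2)) + 4348) + R) = 1/(((2 - 1*5 - 0/(-16)) + 4348) - 1850) = 1/(((2 - 5 - 0*(-1)/16) + 4348) - 1850) = 1/(((2 - 5 - 1*0) + 4348) - 1850) = 1/(((2 - 5 + 0) + 4348) - 1850) = 1/((-3 + 4348) - 1850) = 1/(4345 - 1850) = 1/2495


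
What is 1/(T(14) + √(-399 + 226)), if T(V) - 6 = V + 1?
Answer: 21/614 - I*√173/614 ≈ 0.034202 - 0.021422*I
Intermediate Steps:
T(V) = 7 + V (T(V) = 6 + (V + 1) = 6 + (1 + V) = 7 + V)
1/(T(14) + √(-399 + 226)) = 1/((7 + 14) + √(-399 + 226)) = 1/(21 + √(-173)) = 1/(21 + I*√173)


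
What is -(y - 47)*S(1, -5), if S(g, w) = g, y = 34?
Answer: 13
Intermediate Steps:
-(y - 47)*S(1, -5) = -(34 - 47) = -(-13) = -1*(-13) = 13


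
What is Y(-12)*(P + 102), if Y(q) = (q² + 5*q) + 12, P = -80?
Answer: 2112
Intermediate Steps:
Y(q) = 12 + q² + 5*q
Y(-12)*(P + 102) = (12 + (-12)² + 5*(-12))*(-80 + 102) = (12 + 144 - 60)*22 = 96*22 = 2112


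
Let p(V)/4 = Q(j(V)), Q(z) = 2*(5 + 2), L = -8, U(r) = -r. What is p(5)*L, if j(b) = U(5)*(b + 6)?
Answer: -448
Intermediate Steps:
j(b) = -30 - 5*b (j(b) = (-1*5)*(b + 6) = -5*(6 + b) = -30 - 5*b)
Q(z) = 14 (Q(z) = 2*7 = 14)
p(V) = 56 (p(V) = 4*14 = 56)
p(5)*L = 56*(-8) = -448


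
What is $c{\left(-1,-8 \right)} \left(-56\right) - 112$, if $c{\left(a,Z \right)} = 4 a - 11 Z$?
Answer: $-4816$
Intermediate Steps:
$c{\left(a,Z \right)} = - 11 Z + 4 a$
$c{\left(-1,-8 \right)} \left(-56\right) - 112 = \left(\left(-11\right) \left(-8\right) + 4 \left(-1\right)\right) \left(-56\right) - 112 = \left(88 - 4\right) \left(-56\right) - 112 = 84 \left(-56\right) - 112 = -4704 - 112 = -4816$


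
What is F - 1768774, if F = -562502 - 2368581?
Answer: -4699857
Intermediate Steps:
F = -2931083
F - 1768774 = -2931083 - 1768774 = -4699857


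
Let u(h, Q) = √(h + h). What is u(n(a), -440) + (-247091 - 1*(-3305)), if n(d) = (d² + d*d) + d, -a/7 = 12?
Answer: -243786 + 2*√7014 ≈ -2.4362e+5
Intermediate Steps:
a = -84 (a = -7*12 = -84)
n(d) = d + 2*d² (n(d) = (d² + d²) + d = 2*d² + d = d + 2*d²)
u(h, Q) = √2*√h (u(h, Q) = √(2*h) = √2*√h)
u(n(a), -440) + (-247091 - 1*(-3305)) = √2*√(-84*(1 + 2*(-84))) + (-247091 - 1*(-3305)) = √2*√(-84*(1 - 168)) + (-247091 + 3305) = √2*√(-84*(-167)) - 243786 = √2*√14028 - 243786 = √2*(2*√3507) - 243786 = 2*√7014 - 243786 = -243786 + 2*√7014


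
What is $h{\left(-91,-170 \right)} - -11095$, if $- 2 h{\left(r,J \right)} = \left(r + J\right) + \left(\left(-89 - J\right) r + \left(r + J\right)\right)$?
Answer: $\frac{30083}{2} \approx 15042.0$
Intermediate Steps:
$h{\left(r,J \right)} = - J - r - \frac{r \left(-89 - J\right)}{2}$ ($h{\left(r,J \right)} = - \frac{\left(r + J\right) + \left(\left(-89 - J\right) r + \left(r + J\right)\right)}{2} = - \frac{\left(J + r\right) + \left(r \left(-89 - J\right) + \left(J + r\right)\right)}{2} = - \frac{\left(J + r\right) + \left(J + r + r \left(-89 - J\right)\right)}{2} = - \frac{2 J + 2 r + r \left(-89 - J\right)}{2} = - J - r - \frac{r \left(-89 - J\right)}{2}$)
$h{\left(-91,-170 \right)} - -11095 = \left(\left(-1\right) \left(-170\right) + \frac{87}{2} \left(-91\right) + \frac{1}{2} \left(-170\right) \left(-91\right)\right) - -11095 = \left(170 - \frac{7917}{2} + 7735\right) + 11095 = \frac{7893}{2} + 11095 = \frac{30083}{2}$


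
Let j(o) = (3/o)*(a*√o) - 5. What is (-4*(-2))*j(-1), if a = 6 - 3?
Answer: -40 - 72*I ≈ -40.0 - 72.0*I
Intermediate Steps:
a = 3
j(o) = -5 + 9/√o (j(o) = (3/o)*(3*√o) - 5 = 9/√o - 5 = -5 + 9/√o)
(-4*(-2))*j(-1) = (-4*(-2))*(-5 + 9/√(-1)) = 8*(-5 + 9*(-I)) = 8*(-5 - 9*I) = -40 - 72*I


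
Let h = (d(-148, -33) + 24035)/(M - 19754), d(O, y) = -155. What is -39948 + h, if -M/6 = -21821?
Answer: -1110268794/27793 ≈ -39948.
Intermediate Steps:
M = 130926 (M = -6*(-21821) = 130926)
h = 5970/27793 (h = (-155 + 24035)/(130926 - 19754) = 23880/111172 = 23880*(1/111172) = 5970/27793 ≈ 0.21480)
-39948 + h = -39948 + 5970/27793 = -1110268794/27793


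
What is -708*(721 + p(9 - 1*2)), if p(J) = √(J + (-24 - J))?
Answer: -510468 - 1416*I*√6 ≈ -5.1047e+5 - 3468.5*I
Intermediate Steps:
p(J) = 2*I*√6 (p(J) = √(-24) = 2*I*√6)
-708*(721 + p(9 - 1*2)) = -708*(721 + 2*I*√6) = -510468 - 1416*I*√6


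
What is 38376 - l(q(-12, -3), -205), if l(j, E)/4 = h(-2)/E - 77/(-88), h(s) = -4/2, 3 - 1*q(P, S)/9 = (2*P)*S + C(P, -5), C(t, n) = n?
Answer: 15732709/410 ≈ 38372.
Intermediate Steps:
q(P, S) = 72 - 18*P*S (q(P, S) = 27 - 9*((2*P)*S - 5) = 27 - 9*(2*P*S - 5) = 27 - 9*(-5 + 2*P*S) = 27 + (45 - 18*P*S) = 72 - 18*P*S)
h(s) = -2 (h(s) = -4*1/2 = -2)
l(j, E) = 7/2 - 8/E (l(j, E) = 4*(-2/E - 77/(-88)) = 4*(-2/E - 77*(-1/88)) = 4*(-2/E + 7/8) = 4*(7/8 - 2/E) = 7/2 - 8/E)
38376 - l(q(-12, -3), -205) = 38376 - (7/2 - 8/(-205)) = 38376 - (7/2 - 8*(-1/205)) = 38376 - (7/2 + 8/205) = 38376 - 1*1451/410 = 38376 - 1451/410 = 15732709/410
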